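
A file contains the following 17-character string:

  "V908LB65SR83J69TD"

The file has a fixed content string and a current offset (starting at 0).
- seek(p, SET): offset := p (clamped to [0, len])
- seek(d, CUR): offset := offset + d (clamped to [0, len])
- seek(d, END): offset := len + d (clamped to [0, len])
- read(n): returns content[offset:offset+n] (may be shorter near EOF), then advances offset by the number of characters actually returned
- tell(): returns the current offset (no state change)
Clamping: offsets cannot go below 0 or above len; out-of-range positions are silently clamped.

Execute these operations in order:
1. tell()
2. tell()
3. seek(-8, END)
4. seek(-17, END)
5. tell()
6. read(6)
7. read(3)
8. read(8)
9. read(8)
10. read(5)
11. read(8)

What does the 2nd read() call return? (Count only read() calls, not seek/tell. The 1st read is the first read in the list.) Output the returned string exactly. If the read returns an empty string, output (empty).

After 1 (tell()): offset=0
After 2 (tell()): offset=0
After 3 (seek(-8, END)): offset=9
After 4 (seek(-17, END)): offset=0
After 5 (tell()): offset=0
After 6 (read(6)): returned 'V908LB', offset=6
After 7 (read(3)): returned '65S', offset=9
After 8 (read(8)): returned 'R83J69TD', offset=17
After 9 (read(8)): returned '', offset=17
After 10 (read(5)): returned '', offset=17
After 11 (read(8)): returned '', offset=17

Answer: 65S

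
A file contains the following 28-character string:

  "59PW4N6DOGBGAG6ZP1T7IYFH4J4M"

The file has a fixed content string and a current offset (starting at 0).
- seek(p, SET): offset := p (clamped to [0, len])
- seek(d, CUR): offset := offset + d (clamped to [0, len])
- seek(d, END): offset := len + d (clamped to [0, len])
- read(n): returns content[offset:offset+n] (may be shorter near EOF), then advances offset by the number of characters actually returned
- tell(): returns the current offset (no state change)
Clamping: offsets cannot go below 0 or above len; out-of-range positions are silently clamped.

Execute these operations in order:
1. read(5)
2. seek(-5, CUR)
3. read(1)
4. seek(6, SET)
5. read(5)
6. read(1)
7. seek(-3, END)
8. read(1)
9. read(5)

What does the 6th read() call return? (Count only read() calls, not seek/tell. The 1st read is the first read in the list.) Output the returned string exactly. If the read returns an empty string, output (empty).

After 1 (read(5)): returned '59PW4', offset=5
After 2 (seek(-5, CUR)): offset=0
After 3 (read(1)): returned '5', offset=1
After 4 (seek(6, SET)): offset=6
After 5 (read(5)): returned '6DOGB', offset=11
After 6 (read(1)): returned 'G', offset=12
After 7 (seek(-3, END)): offset=25
After 8 (read(1)): returned 'J', offset=26
After 9 (read(5)): returned '4M', offset=28

Answer: 4M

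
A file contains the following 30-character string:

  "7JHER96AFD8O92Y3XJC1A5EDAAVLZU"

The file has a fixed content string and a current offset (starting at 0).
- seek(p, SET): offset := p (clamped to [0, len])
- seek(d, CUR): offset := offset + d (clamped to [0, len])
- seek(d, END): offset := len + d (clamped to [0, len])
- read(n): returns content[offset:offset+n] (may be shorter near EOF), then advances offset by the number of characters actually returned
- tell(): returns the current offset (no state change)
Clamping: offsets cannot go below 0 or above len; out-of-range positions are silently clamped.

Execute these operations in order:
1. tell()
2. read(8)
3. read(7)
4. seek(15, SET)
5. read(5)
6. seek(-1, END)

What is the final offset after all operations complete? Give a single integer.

Answer: 29

Derivation:
After 1 (tell()): offset=0
After 2 (read(8)): returned '7JHER96A', offset=8
After 3 (read(7)): returned 'FD8O92Y', offset=15
After 4 (seek(15, SET)): offset=15
After 5 (read(5)): returned '3XJC1', offset=20
After 6 (seek(-1, END)): offset=29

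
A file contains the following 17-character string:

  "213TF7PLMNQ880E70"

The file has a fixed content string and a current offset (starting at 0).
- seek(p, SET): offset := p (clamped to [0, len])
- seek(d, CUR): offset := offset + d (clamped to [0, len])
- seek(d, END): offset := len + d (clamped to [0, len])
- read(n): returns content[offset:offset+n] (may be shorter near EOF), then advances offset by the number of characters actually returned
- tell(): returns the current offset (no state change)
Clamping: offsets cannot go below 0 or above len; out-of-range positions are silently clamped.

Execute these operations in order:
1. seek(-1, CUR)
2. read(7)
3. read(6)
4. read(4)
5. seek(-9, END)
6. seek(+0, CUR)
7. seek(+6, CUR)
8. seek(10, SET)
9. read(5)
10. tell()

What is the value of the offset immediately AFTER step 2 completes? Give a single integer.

After 1 (seek(-1, CUR)): offset=0
After 2 (read(7)): returned '213TF7P', offset=7

Answer: 7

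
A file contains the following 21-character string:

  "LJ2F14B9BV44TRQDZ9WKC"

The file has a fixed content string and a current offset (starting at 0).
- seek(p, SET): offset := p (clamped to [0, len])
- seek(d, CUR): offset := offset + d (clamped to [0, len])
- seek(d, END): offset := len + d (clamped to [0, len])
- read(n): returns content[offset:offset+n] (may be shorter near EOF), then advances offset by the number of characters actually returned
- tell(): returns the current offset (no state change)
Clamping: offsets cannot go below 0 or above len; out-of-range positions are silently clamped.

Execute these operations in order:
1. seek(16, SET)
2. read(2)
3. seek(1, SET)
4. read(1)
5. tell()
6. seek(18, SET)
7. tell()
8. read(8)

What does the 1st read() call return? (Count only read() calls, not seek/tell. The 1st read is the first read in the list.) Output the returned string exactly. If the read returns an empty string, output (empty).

Answer: Z9

Derivation:
After 1 (seek(16, SET)): offset=16
After 2 (read(2)): returned 'Z9', offset=18
After 3 (seek(1, SET)): offset=1
After 4 (read(1)): returned 'J', offset=2
After 5 (tell()): offset=2
After 6 (seek(18, SET)): offset=18
After 7 (tell()): offset=18
After 8 (read(8)): returned 'WKC', offset=21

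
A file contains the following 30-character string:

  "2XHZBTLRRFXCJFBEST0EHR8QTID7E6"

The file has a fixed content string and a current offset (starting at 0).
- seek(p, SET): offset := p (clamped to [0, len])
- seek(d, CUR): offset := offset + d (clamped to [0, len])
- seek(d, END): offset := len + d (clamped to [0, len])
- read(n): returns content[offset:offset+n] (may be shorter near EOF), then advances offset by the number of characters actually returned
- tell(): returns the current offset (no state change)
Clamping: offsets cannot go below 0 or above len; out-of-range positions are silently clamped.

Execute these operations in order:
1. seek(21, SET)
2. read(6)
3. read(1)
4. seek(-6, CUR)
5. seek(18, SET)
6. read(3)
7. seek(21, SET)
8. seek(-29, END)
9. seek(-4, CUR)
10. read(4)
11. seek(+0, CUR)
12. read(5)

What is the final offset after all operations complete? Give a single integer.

After 1 (seek(21, SET)): offset=21
After 2 (read(6)): returned 'R8QTID', offset=27
After 3 (read(1)): returned '7', offset=28
After 4 (seek(-6, CUR)): offset=22
After 5 (seek(18, SET)): offset=18
After 6 (read(3)): returned '0EH', offset=21
After 7 (seek(21, SET)): offset=21
After 8 (seek(-29, END)): offset=1
After 9 (seek(-4, CUR)): offset=0
After 10 (read(4)): returned '2XHZ', offset=4
After 11 (seek(+0, CUR)): offset=4
After 12 (read(5)): returned 'BTLRR', offset=9

Answer: 9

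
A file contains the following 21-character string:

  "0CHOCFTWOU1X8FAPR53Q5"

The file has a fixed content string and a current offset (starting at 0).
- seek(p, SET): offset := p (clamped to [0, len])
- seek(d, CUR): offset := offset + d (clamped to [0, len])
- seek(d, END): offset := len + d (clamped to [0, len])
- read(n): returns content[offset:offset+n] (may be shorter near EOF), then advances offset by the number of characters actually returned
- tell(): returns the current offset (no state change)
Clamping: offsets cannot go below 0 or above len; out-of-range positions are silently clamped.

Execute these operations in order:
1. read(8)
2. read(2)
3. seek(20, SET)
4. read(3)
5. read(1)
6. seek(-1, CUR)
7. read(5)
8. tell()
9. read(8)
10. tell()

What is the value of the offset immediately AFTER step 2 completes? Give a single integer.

After 1 (read(8)): returned '0CHOCFTW', offset=8
After 2 (read(2)): returned 'OU', offset=10

Answer: 10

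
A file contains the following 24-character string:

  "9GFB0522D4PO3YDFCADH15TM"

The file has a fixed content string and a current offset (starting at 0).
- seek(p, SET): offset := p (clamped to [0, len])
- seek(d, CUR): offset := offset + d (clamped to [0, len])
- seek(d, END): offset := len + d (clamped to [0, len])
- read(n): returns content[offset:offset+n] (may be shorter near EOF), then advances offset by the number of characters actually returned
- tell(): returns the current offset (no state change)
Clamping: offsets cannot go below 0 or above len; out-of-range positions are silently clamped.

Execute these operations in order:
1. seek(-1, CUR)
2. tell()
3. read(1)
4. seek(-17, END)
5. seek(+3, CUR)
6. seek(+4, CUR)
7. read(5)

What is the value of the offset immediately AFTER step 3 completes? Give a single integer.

After 1 (seek(-1, CUR)): offset=0
After 2 (tell()): offset=0
After 3 (read(1)): returned '9', offset=1

Answer: 1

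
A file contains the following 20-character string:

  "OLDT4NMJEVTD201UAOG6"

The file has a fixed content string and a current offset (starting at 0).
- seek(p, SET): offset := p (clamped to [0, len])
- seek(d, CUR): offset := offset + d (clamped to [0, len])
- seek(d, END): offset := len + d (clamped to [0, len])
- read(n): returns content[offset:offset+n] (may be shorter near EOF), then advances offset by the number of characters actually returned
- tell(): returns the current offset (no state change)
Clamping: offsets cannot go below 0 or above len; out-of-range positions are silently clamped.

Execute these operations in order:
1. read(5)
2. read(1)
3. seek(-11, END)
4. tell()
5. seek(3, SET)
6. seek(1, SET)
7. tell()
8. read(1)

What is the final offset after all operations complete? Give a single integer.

After 1 (read(5)): returned 'OLDT4', offset=5
After 2 (read(1)): returned 'N', offset=6
After 3 (seek(-11, END)): offset=9
After 4 (tell()): offset=9
After 5 (seek(3, SET)): offset=3
After 6 (seek(1, SET)): offset=1
After 7 (tell()): offset=1
After 8 (read(1)): returned 'L', offset=2

Answer: 2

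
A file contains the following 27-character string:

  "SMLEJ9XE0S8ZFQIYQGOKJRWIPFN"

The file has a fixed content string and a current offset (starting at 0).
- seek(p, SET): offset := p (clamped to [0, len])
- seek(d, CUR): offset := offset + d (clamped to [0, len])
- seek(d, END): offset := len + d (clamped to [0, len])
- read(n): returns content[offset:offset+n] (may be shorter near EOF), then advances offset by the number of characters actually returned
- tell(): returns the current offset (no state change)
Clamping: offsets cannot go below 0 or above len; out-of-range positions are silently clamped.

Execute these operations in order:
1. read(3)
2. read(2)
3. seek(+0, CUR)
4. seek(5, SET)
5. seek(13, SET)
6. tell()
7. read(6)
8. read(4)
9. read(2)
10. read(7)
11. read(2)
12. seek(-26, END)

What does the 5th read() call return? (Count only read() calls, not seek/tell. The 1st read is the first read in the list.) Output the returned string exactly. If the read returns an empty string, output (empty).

Answer: IP

Derivation:
After 1 (read(3)): returned 'SML', offset=3
After 2 (read(2)): returned 'EJ', offset=5
After 3 (seek(+0, CUR)): offset=5
After 4 (seek(5, SET)): offset=5
After 5 (seek(13, SET)): offset=13
After 6 (tell()): offset=13
After 7 (read(6)): returned 'QIYQGO', offset=19
After 8 (read(4)): returned 'KJRW', offset=23
After 9 (read(2)): returned 'IP', offset=25
After 10 (read(7)): returned 'FN', offset=27
After 11 (read(2)): returned '', offset=27
After 12 (seek(-26, END)): offset=1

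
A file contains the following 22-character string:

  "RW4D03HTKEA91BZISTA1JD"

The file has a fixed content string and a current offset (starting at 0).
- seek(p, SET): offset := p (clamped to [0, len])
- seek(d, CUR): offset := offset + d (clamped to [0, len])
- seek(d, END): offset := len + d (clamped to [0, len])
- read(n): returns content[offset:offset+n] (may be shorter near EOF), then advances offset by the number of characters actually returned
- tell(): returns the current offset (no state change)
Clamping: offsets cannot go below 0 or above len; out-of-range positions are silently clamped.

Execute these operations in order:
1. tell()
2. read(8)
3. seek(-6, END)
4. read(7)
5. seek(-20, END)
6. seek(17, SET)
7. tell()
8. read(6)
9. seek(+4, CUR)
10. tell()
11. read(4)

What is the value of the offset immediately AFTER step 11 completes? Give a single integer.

After 1 (tell()): offset=0
After 2 (read(8)): returned 'RW4D03HT', offset=8
After 3 (seek(-6, END)): offset=16
After 4 (read(7)): returned 'STA1JD', offset=22
After 5 (seek(-20, END)): offset=2
After 6 (seek(17, SET)): offset=17
After 7 (tell()): offset=17
After 8 (read(6)): returned 'TA1JD', offset=22
After 9 (seek(+4, CUR)): offset=22
After 10 (tell()): offset=22
After 11 (read(4)): returned '', offset=22

Answer: 22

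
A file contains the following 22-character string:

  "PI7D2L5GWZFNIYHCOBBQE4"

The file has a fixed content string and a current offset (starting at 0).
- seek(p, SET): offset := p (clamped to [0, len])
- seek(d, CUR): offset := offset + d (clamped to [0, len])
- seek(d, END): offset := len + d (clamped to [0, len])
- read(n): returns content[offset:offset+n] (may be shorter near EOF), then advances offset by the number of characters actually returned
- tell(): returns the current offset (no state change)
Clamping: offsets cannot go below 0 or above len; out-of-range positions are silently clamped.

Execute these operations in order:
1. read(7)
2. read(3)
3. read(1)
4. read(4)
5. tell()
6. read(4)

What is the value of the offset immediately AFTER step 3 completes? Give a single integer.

Answer: 11

Derivation:
After 1 (read(7)): returned 'PI7D2L5', offset=7
After 2 (read(3)): returned 'GWZ', offset=10
After 3 (read(1)): returned 'F', offset=11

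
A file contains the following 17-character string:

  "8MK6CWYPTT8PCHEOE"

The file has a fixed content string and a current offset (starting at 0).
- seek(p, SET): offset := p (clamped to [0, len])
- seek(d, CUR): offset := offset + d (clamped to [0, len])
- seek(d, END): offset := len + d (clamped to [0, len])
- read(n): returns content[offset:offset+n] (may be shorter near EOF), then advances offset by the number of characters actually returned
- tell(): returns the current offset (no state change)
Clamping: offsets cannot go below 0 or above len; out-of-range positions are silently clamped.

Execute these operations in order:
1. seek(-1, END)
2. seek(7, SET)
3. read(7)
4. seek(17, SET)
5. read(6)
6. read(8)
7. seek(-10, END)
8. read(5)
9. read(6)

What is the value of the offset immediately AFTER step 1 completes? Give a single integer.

After 1 (seek(-1, END)): offset=16

Answer: 16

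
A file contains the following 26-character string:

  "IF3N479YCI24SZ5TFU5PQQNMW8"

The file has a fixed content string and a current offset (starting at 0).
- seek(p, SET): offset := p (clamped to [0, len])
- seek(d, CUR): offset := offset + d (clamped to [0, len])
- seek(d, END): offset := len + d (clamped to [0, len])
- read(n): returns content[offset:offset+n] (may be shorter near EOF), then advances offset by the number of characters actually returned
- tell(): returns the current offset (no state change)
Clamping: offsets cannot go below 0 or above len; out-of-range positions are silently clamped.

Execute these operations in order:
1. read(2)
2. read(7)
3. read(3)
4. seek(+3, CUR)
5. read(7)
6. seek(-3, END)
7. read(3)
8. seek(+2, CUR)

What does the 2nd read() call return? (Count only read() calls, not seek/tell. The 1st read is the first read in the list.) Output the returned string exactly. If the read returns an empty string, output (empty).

After 1 (read(2)): returned 'IF', offset=2
After 2 (read(7)): returned '3N479YC', offset=9
After 3 (read(3)): returned 'I24', offset=12
After 4 (seek(+3, CUR)): offset=15
After 5 (read(7)): returned 'TFU5PQQ', offset=22
After 6 (seek(-3, END)): offset=23
After 7 (read(3)): returned 'MW8', offset=26
After 8 (seek(+2, CUR)): offset=26

Answer: 3N479YC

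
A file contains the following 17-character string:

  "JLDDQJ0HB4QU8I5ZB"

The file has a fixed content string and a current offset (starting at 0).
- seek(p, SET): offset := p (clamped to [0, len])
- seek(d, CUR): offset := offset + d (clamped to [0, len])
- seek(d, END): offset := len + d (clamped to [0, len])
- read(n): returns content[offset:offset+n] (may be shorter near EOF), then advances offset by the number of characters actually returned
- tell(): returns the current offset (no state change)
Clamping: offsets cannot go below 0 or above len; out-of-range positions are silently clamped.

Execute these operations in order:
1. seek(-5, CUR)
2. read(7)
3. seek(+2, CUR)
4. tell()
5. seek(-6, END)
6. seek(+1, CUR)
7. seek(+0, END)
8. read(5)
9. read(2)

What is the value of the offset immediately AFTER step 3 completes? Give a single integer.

Answer: 9

Derivation:
After 1 (seek(-5, CUR)): offset=0
After 2 (read(7)): returned 'JLDDQJ0', offset=7
After 3 (seek(+2, CUR)): offset=9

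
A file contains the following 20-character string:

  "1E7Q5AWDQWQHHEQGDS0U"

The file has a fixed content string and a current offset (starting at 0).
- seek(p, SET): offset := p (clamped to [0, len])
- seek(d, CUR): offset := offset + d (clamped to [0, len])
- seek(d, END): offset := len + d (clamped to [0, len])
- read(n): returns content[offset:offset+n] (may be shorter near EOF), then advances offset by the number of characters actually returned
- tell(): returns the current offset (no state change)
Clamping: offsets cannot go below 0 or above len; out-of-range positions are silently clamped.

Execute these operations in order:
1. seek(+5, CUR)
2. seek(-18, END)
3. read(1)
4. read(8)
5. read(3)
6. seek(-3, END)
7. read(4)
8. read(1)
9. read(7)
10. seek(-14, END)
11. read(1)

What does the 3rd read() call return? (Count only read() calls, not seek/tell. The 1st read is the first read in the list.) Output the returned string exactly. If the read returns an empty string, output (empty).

After 1 (seek(+5, CUR)): offset=5
After 2 (seek(-18, END)): offset=2
After 3 (read(1)): returned '7', offset=3
After 4 (read(8)): returned 'Q5AWDQWQ', offset=11
After 5 (read(3)): returned 'HHE', offset=14
After 6 (seek(-3, END)): offset=17
After 7 (read(4)): returned 'S0U', offset=20
After 8 (read(1)): returned '', offset=20
After 9 (read(7)): returned '', offset=20
After 10 (seek(-14, END)): offset=6
After 11 (read(1)): returned 'W', offset=7

Answer: HHE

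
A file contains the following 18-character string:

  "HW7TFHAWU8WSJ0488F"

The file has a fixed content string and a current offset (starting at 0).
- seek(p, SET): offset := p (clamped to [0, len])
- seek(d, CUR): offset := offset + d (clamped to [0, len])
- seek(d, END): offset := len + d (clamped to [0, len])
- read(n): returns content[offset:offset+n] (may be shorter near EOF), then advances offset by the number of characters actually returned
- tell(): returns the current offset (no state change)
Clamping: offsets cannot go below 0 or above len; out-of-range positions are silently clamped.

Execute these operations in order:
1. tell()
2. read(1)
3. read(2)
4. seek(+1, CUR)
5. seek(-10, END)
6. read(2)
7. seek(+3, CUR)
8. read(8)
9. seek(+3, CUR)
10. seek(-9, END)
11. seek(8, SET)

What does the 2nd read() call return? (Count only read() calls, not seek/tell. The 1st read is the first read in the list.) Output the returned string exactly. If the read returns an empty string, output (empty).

After 1 (tell()): offset=0
After 2 (read(1)): returned 'H', offset=1
After 3 (read(2)): returned 'W7', offset=3
After 4 (seek(+1, CUR)): offset=4
After 5 (seek(-10, END)): offset=8
After 6 (read(2)): returned 'U8', offset=10
After 7 (seek(+3, CUR)): offset=13
After 8 (read(8)): returned '0488F', offset=18
After 9 (seek(+3, CUR)): offset=18
After 10 (seek(-9, END)): offset=9
After 11 (seek(8, SET)): offset=8

Answer: W7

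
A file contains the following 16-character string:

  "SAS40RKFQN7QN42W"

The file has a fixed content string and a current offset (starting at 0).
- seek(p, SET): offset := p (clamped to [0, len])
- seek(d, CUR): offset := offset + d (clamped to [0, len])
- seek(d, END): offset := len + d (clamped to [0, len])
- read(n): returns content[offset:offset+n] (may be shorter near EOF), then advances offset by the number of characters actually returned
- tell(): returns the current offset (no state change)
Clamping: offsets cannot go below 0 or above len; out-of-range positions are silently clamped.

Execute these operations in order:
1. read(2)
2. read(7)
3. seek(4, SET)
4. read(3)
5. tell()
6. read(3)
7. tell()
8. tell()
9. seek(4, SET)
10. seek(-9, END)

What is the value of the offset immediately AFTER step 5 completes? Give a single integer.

After 1 (read(2)): returned 'SA', offset=2
After 2 (read(7)): returned 'S40RKFQ', offset=9
After 3 (seek(4, SET)): offset=4
After 4 (read(3)): returned '0RK', offset=7
After 5 (tell()): offset=7

Answer: 7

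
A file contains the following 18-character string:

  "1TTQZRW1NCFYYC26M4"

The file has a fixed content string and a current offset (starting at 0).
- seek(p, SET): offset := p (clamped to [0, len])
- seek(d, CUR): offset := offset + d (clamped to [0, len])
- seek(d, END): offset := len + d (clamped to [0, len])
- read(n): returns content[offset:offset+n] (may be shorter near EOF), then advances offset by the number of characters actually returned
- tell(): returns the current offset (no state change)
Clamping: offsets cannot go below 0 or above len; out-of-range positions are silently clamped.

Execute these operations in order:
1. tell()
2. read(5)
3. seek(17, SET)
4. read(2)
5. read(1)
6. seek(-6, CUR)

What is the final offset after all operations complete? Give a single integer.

After 1 (tell()): offset=0
After 2 (read(5)): returned '1TTQZ', offset=5
After 3 (seek(17, SET)): offset=17
After 4 (read(2)): returned '4', offset=18
After 5 (read(1)): returned '', offset=18
After 6 (seek(-6, CUR)): offset=12

Answer: 12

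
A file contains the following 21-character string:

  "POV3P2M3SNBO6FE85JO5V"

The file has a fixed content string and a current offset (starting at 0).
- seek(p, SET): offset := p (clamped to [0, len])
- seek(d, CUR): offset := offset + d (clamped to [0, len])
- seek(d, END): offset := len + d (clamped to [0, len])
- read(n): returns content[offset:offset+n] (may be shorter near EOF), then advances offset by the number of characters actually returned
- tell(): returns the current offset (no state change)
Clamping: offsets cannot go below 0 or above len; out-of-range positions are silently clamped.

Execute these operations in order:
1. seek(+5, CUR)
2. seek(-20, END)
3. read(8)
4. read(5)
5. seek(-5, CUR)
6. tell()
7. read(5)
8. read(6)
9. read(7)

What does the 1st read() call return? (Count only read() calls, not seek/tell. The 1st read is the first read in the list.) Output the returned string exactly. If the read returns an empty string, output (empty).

Answer: OV3P2M3S

Derivation:
After 1 (seek(+5, CUR)): offset=5
After 2 (seek(-20, END)): offset=1
After 3 (read(8)): returned 'OV3P2M3S', offset=9
After 4 (read(5)): returned 'NBO6F', offset=14
After 5 (seek(-5, CUR)): offset=9
After 6 (tell()): offset=9
After 7 (read(5)): returned 'NBO6F', offset=14
After 8 (read(6)): returned 'E85JO5', offset=20
After 9 (read(7)): returned 'V', offset=21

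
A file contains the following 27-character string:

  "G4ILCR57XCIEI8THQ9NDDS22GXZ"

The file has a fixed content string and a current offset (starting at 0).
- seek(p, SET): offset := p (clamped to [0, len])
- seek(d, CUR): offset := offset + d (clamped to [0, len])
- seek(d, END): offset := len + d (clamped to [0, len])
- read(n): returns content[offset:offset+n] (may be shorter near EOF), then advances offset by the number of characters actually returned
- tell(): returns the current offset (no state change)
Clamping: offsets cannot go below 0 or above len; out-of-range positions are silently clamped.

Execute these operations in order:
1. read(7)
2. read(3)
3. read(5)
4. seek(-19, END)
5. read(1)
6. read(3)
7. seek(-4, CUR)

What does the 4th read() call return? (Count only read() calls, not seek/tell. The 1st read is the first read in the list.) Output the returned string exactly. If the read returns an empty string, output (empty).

After 1 (read(7)): returned 'G4ILCR5', offset=7
After 2 (read(3)): returned '7XC', offset=10
After 3 (read(5)): returned 'IEI8T', offset=15
After 4 (seek(-19, END)): offset=8
After 5 (read(1)): returned 'X', offset=9
After 6 (read(3)): returned 'CIE', offset=12
After 7 (seek(-4, CUR)): offset=8

Answer: X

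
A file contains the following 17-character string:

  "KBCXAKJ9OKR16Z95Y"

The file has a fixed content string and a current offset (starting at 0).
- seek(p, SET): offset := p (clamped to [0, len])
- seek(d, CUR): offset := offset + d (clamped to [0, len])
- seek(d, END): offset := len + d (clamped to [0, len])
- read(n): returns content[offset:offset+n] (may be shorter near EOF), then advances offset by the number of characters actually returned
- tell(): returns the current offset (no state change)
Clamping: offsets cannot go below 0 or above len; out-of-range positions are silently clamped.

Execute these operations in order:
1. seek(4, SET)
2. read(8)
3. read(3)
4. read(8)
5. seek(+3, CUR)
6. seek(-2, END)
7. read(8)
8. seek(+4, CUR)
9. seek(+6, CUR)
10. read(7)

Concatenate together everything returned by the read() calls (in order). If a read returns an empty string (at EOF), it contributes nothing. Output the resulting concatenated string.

After 1 (seek(4, SET)): offset=4
After 2 (read(8)): returned 'AKJ9OKR1', offset=12
After 3 (read(3)): returned '6Z9', offset=15
After 4 (read(8)): returned '5Y', offset=17
After 5 (seek(+3, CUR)): offset=17
After 6 (seek(-2, END)): offset=15
After 7 (read(8)): returned '5Y', offset=17
After 8 (seek(+4, CUR)): offset=17
After 9 (seek(+6, CUR)): offset=17
After 10 (read(7)): returned '', offset=17

Answer: AKJ9OKR16Z95Y5Y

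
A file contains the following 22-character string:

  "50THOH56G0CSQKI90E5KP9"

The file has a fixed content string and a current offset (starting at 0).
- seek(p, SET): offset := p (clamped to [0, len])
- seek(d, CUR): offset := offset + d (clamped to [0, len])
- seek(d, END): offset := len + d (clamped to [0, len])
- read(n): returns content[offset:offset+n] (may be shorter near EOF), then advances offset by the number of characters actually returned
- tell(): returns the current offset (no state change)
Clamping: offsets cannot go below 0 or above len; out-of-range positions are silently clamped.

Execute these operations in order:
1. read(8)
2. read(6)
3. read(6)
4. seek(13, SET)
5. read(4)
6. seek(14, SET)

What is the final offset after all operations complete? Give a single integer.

After 1 (read(8)): returned '50THOH56', offset=8
After 2 (read(6)): returned 'G0CSQK', offset=14
After 3 (read(6)): returned 'I90E5K', offset=20
After 4 (seek(13, SET)): offset=13
After 5 (read(4)): returned 'KI90', offset=17
After 6 (seek(14, SET)): offset=14

Answer: 14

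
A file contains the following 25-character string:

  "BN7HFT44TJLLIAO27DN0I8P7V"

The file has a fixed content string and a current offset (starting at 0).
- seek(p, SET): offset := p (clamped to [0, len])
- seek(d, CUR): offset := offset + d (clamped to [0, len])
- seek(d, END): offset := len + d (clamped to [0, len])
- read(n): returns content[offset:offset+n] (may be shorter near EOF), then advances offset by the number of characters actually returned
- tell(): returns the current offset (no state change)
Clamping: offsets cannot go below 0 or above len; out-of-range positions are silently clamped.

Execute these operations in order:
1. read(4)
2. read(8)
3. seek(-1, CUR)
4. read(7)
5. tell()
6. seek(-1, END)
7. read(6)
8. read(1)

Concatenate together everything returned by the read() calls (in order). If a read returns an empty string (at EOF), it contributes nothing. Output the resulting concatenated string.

Answer: BN7HFT44TJLLLIAO27DV

Derivation:
After 1 (read(4)): returned 'BN7H', offset=4
After 2 (read(8)): returned 'FT44TJLL', offset=12
After 3 (seek(-1, CUR)): offset=11
After 4 (read(7)): returned 'LIAO27D', offset=18
After 5 (tell()): offset=18
After 6 (seek(-1, END)): offset=24
After 7 (read(6)): returned 'V', offset=25
After 8 (read(1)): returned '', offset=25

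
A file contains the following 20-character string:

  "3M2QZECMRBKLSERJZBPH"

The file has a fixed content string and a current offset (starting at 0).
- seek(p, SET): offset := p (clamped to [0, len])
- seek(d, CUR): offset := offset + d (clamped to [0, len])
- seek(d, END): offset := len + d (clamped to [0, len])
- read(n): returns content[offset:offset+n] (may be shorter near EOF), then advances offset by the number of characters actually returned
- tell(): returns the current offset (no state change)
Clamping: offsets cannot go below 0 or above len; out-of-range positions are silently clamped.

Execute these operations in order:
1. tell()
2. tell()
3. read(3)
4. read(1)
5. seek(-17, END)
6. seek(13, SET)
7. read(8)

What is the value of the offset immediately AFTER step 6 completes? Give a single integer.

After 1 (tell()): offset=0
After 2 (tell()): offset=0
After 3 (read(3)): returned '3M2', offset=3
After 4 (read(1)): returned 'Q', offset=4
After 5 (seek(-17, END)): offset=3
After 6 (seek(13, SET)): offset=13

Answer: 13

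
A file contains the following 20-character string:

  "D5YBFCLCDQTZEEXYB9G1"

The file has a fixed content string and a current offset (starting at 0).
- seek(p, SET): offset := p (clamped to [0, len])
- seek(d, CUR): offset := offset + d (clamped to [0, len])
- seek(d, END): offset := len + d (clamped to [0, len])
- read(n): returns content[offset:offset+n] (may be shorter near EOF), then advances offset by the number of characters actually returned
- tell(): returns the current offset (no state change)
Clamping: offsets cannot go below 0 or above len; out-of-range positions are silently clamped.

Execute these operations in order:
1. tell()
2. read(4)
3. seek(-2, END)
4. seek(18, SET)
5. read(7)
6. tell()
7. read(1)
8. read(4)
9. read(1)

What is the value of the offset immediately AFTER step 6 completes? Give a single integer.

After 1 (tell()): offset=0
After 2 (read(4)): returned 'D5YB', offset=4
After 3 (seek(-2, END)): offset=18
After 4 (seek(18, SET)): offset=18
After 5 (read(7)): returned 'G1', offset=20
After 6 (tell()): offset=20

Answer: 20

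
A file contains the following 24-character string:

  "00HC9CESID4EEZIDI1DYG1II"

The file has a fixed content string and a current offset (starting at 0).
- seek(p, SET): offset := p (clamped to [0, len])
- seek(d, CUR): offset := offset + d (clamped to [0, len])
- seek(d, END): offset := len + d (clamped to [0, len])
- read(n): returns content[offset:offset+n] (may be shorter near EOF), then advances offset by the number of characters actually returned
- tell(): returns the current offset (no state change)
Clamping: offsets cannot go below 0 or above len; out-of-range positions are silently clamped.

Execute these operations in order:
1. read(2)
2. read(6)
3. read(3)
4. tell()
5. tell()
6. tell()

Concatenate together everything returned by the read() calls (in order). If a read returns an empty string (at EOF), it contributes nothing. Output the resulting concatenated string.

Answer: 00HC9CESID4

Derivation:
After 1 (read(2)): returned '00', offset=2
After 2 (read(6)): returned 'HC9CES', offset=8
After 3 (read(3)): returned 'ID4', offset=11
After 4 (tell()): offset=11
After 5 (tell()): offset=11
After 6 (tell()): offset=11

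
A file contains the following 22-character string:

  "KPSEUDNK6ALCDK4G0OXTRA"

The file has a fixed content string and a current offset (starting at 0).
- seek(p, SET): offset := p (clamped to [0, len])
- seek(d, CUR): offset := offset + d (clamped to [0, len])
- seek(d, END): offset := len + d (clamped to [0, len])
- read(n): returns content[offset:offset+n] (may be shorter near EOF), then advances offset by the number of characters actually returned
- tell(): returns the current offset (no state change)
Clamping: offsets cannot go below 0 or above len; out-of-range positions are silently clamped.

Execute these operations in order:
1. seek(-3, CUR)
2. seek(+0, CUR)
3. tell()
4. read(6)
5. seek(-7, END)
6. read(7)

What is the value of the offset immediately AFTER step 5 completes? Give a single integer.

Answer: 15

Derivation:
After 1 (seek(-3, CUR)): offset=0
After 2 (seek(+0, CUR)): offset=0
After 3 (tell()): offset=0
After 4 (read(6)): returned 'KPSEUD', offset=6
After 5 (seek(-7, END)): offset=15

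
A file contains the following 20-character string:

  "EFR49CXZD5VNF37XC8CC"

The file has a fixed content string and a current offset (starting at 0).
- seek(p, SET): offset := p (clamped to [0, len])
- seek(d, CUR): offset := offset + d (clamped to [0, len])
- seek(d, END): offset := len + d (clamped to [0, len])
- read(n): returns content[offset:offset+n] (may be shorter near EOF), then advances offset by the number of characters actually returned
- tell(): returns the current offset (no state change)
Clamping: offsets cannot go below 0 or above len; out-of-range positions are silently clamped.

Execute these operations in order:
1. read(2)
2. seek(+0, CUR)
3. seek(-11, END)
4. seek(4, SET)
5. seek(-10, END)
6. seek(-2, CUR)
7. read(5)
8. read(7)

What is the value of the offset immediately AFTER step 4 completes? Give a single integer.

Answer: 4

Derivation:
After 1 (read(2)): returned 'EF', offset=2
After 2 (seek(+0, CUR)): offset=2
After 3 (seek(-11, END)): offset=9
After 4 (seek(4, SET)): offset=4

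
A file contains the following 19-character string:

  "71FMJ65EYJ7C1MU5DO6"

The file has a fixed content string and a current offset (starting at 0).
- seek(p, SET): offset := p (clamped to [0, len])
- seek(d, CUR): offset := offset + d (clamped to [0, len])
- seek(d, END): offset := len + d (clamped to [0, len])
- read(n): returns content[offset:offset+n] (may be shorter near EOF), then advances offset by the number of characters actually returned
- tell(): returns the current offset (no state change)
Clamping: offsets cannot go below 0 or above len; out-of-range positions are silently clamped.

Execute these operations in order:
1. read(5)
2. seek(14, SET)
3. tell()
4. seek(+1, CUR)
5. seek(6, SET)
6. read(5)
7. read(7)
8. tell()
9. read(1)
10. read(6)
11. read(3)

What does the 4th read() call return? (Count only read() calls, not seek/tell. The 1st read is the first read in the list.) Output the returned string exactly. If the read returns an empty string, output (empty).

After 1 (read(5)): returned '71FMJ', offset=5
After 2 (seek(14, SET)): offset=14
After 3 (tell()): offset=14
After 4 (seek(+1, CUR)): offset=15
After 5 (seek(6, SET)): offset=6
After 6 (read(5)): returned '5EYJ7', offset=11
After 7 (read(7)): returned 'C1MU5DO', offset=18
After 8 (tell()): offset=18
After 9 (read(1)): returned '6', offset=19
After 10 (read(6)): returned '', offset=19
After 11 (read(3)): returned '', offset=19

Answer: 6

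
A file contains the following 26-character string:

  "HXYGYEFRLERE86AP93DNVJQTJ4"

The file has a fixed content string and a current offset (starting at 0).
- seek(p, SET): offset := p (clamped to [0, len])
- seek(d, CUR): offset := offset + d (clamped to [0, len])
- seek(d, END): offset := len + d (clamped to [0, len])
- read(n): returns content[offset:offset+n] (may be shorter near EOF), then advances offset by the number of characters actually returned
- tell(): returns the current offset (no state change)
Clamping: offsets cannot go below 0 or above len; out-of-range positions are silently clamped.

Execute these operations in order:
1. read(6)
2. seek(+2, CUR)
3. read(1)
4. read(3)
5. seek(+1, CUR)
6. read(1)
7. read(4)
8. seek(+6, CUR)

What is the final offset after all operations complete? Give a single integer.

Answer: 24

Derivation:
After 1 (read(6)): returned 'HXYGYE', offset=6
After 2 (seek(+2, CUR)): offset=8
After 3 (read(1)): returned 'L', offset=9
After 4 (read(3)): returned 'ERE', offset=12
After 5 (seek(+1, CUR)): offset=13
After 6 (read(1)): returned '6', offset=14
After 7 (read(4)): returned 'AP93', offset=18
After 8 (seek(+6, CUR)): offset=24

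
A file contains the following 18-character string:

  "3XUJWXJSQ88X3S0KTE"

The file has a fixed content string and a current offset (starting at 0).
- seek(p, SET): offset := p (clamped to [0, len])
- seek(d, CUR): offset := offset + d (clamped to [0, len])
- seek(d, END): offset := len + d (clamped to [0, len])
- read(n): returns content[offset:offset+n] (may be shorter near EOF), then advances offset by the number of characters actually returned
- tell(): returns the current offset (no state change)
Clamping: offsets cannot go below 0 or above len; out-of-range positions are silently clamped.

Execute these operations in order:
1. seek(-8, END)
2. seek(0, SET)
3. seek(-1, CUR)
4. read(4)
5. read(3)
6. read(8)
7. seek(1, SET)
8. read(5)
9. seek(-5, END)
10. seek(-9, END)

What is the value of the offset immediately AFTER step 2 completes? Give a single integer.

After 1 (seek(-8, END)): offset=10
After 2 (seek(0, SET)): offset=0

Answer: 0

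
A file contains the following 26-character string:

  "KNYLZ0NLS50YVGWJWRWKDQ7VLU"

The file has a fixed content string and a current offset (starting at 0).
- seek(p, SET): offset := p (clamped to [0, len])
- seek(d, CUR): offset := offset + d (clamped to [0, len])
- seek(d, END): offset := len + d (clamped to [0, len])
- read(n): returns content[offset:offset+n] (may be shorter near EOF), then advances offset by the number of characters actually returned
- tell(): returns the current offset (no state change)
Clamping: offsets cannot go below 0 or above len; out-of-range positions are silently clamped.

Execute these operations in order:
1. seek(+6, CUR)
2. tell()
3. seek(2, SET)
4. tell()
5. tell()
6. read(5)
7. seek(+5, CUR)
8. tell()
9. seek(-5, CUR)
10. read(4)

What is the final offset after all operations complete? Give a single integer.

After 1 (seek(+6, CUR)): offset=6
After 2 (tell()): offset=6
After 3 (seek(2, SET)): offset=2
After 4 (tell()): offset=2
After 5 (tell()): offset=2
After 6 (read(5)): returned 'YLZ0N', offset=7
After 7 (seek(+5, CUR)): offset=12
After 8 (tell()): offset=12
After 9 (seek(-5, CUR)): offset=7
After 10 (read(4)): returned 'LS50', offset=11

Answer: 11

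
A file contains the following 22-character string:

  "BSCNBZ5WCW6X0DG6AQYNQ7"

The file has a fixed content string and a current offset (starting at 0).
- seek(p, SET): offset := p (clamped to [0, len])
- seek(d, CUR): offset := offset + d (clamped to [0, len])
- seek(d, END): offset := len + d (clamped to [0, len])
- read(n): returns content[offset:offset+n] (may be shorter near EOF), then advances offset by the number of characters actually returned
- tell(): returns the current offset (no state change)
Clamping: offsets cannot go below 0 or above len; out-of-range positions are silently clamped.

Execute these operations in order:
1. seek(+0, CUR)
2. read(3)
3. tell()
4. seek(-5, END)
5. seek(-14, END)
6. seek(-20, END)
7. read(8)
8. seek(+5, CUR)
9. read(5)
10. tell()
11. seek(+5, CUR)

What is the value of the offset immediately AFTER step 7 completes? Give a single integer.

After 1 (seek(+0, CUR)): offset=0
After 2 (read(3)): returned 'BSC', offset=3
After 3 (tell()): offset=3
After 4 (seek(-5, END)): offset=17
After 5 (seek(-14, END)): offset=8
After 6 (seek(-20, END)): offset=2
After 7 (read(8)): returned 'CNBZ5WCW', offset=10

Answer: 10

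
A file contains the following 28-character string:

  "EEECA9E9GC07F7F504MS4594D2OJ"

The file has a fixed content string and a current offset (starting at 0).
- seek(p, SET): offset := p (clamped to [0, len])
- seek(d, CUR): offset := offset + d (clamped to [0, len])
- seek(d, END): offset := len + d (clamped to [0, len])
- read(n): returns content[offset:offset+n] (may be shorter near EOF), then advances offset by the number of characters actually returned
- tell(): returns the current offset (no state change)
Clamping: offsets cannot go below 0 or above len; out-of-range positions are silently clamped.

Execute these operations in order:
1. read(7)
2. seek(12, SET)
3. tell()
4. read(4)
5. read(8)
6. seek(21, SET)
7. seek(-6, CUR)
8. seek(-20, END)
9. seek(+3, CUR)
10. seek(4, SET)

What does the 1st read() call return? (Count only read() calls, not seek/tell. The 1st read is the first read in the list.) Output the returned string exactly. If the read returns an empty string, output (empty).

Answer: EEECA9E

Derivation:
After 1 (read(7)): returned 'EEECA9E', offset=7
After 2 (seek(12, SET)): offset=12
After 3 (tell()): offset=12
After 4 (read(4)): returned 'F7F5', offset=16
After 5 (read(8)): returned '04MS4594', offset=24
After 6 (seek(21, SET)): offset=21
After 7 (seek(-6, CUR)): offset=15
After 8 (seek(-20, END)): offset=8
After 9 (seek(+3, CUR)): offset=11
After 10 (seek(4, SET)): offset=4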